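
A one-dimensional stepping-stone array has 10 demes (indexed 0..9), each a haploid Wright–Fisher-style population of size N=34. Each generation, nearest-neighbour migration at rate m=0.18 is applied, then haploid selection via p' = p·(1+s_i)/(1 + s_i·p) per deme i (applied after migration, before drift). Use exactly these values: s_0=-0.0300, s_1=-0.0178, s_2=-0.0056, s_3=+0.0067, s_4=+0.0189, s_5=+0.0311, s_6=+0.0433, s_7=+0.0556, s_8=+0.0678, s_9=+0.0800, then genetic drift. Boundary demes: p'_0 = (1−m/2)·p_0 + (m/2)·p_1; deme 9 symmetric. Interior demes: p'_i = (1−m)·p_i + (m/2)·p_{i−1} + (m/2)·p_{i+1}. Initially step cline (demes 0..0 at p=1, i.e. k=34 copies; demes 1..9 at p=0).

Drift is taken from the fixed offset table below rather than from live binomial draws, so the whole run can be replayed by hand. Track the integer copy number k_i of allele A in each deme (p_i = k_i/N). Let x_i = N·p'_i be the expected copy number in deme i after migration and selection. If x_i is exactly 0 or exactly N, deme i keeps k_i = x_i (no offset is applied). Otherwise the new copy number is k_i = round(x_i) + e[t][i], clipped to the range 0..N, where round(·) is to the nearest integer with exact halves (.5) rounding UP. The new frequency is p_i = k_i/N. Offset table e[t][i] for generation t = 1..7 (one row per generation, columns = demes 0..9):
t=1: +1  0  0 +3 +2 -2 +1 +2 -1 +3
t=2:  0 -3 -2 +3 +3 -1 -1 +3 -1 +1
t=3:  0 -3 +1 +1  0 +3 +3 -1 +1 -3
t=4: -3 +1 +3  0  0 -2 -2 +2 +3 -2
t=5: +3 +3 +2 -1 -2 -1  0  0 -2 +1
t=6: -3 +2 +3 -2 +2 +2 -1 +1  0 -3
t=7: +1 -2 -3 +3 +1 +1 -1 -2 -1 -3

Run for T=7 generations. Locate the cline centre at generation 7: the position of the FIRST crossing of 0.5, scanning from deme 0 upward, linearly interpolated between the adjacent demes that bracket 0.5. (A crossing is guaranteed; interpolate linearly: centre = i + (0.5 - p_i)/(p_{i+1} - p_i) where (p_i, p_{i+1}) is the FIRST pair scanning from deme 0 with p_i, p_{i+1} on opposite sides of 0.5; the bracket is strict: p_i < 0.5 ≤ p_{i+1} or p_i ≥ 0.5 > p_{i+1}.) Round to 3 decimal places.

0.000

t=0: k=[34 0 0 0 0 0 0 0 0 0]
t=1: x=[30.8541 3.0104 0.0000 0.0000 0.0000 0.0000 0.0000 0.0000 0.0000 0.0000] k=[32 3 0 0 0 0 0 0 0 0]
t=2: x=[29.2673 5.2597 0.2685 0.0000 0.0000 0.0000 0.0000 0.0000 0.0000 0.0000] k=[29 2 0 0 0 0 0 0 0 0]
t=3: x=[26.3916 4.1837 0.1790 0.0000 0.0000 0.0000 0.0000 0.0000 0.0000 0.0000] k=[26 1 1 0 0 0 0 0 0 0]
t=4: x=[23.5306 3.1976 0.9050 0.0906 0.0000 0.0000 0.0000 0.0000 0.0000 0.0000] k=[21 4 4 0 0 0 0 0 0 0]
t=5: x=[19.2160 5.4473 3.6218 0.3624 0.0000 0.0000 0.0000 0.0000 0.0000 0.0000] k=[22 8 6 0 0 0 0 0 0 0]
t=6: x=[20.4928 8.9610 5.6136 0.5436 0.0000 0.0000 0.0000 0.0000 0.0000 0.0000] k=[17 11 9 0 0 0 0 0 0 0]
t=7: x=[16.2015 11.2245 8.3346 0.8153 0.0000 0.0000 0.0000 0.0000 0.0000 0.0000] k=[17 9 5 4 0 0 0 0 0 0]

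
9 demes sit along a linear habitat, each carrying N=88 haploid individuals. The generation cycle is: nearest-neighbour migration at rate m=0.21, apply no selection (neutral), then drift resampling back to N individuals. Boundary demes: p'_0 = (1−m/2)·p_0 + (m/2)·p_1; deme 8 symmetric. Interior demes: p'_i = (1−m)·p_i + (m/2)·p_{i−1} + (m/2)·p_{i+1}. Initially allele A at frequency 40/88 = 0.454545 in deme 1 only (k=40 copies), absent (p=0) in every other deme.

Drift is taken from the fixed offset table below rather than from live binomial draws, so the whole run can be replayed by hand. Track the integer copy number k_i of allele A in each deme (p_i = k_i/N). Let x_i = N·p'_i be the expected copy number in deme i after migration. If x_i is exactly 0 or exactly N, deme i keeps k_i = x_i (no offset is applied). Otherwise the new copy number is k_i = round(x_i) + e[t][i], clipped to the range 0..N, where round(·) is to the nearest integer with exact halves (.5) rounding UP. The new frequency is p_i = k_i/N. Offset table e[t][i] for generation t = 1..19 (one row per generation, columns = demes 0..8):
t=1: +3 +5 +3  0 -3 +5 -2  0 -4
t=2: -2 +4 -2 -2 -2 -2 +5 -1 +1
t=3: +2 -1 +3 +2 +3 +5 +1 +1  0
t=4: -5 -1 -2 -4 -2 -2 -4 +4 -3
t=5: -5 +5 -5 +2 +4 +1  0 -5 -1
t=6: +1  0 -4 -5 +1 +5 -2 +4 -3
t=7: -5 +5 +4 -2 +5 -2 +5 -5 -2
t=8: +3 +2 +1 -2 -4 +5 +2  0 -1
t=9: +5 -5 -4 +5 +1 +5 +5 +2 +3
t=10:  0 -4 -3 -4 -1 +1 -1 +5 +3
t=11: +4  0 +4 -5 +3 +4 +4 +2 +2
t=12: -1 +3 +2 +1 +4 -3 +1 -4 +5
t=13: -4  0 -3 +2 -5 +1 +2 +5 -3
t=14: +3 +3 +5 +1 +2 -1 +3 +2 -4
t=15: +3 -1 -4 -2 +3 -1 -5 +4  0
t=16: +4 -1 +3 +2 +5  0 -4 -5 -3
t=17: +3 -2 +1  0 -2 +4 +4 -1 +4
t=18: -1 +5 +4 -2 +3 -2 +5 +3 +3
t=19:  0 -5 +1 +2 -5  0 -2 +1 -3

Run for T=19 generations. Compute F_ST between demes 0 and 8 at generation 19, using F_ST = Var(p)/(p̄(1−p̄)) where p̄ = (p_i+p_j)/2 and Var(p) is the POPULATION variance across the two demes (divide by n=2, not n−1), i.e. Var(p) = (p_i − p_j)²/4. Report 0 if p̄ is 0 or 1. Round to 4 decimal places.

0.0782

t=0: k=[0 40 0 0 0 0 0 0 0]
t=1: x=[4.2000 31.6000 4.2000 0.0000 0.0000 0.0000 0.0000 0.0000 0.0000] k=[7 37 7 0 0 0 0 0 0]
t=2: x=[10.1500 30.7000 9.4150 0.7350 0.0000 0.0000 0.0000 0.0000 0.0000] k=[8 35 7 0 0 0 0 0 0]
t=3: x=[10.8350 29.2250 9.2050 0.7350 0.0000 0.0000 0.0000 0.0000 0.0000] k=[13 28 12 3 0 0 0 0 0]
t=4: x=[14.5750 24.7450 12.7350 3.6300 0.3150 0.0000 0.0000 0.0000 0.0000] k=[10 24 11 0 0 0 0 0 0]
t=5: x=[11.4700 21.1650 11.2100 1.1550 0.0000 0.0000 0.0000 0.0000 0.0000] k=[6 26 6 3 0 0 0 0 0]
t=6: x=[8.1000 21.8000 7.7850 3.0000 0.3150 0.0000 0.0000 0.0000 0.0000] k=[9 22 4 0 1 0 0 0 0]
t=7: x=[10.3650 18.7450 5.4700 0.5250 0.7900 0.1050 0.0000 0.0000 0.0000] k=[5 24 9 0 6 0 0 0 0]
t=8: x=[6.9950 20.4300 9.6300 1.5750 4.7400 0.6300 0.0000 0.0000 0.0000] k=[10 22 11 0 1 6 0 0 0]
t=9: x=[11.2600 19.5850 11.0000 1.2600 1.4200 4.8450 0.6300 0.0000 0.0000] k=[16 15 7 6 2 10 6 0 0]
t=10: x=[15.8950 14.2650 7.7350 5.6850 3.2600 8.7400 5.7900 0.6300 0.0000] k=[16 10 5 2 2 10 5 6 0]
t=11: x=[15.3700 10.1050 5.2100 2.3150 2.8400 8.6350 5.6300 5.2650 0.6300] k=[19 10 9 0 6 13 10 7 3]
t=12: x=[18.0550 10.8400 8.1600 1.5750 6.1050 11.9500 10.0000 6.8950 3.4200] k=[17 14 10 3 10 9 11 3 8]
t=13: x=[16.6850 13.8950 9.6850 4.4700 9.1600 9.3150 9.9500 4.3650 7.4750] k=[13 14 7 6 4 10 12 9 4]
t=14: x=[13.1050 13.1600 7.6300 5.8950 4.8400 9.5800 11.4750 8.7900 4.5250] k=[16 16 13 7 7 9 14 11 1]
t=15: x=[16.0000 15.6850 12.6850 7.6300 7.2100 9.3150 13.1600 10.2650 2.0500] k=[19 15 9 6 10 8 8 14 2]
t=16: x=[18.5800 14.7900 9.3150 6.7350 9.3700 8.2100 8.6300 12.1100 3.2600] k=[23 14 12 9 14 8 5 7 0]
t=17: x=[22.0550 14.7350 11.8950 9.8400 12.8450 8.3150 5.5250 6.0550 0.7350] k=[25 13 13 10 11 12 10 5 5]
t=18: x=[23.7400 14.2600 12.6850 10.4200 11.0000 11.6850 9.6850 5.5250 5.0000] k=[23 19 17 8 14 10 15 9 8]
t=19: x=[22.5800 19.2100 16.2650 9.5750 12.9500 10.9450 13.8450 9.5250 8.1050] k=[23 14 17 12 8 11 12 11 5]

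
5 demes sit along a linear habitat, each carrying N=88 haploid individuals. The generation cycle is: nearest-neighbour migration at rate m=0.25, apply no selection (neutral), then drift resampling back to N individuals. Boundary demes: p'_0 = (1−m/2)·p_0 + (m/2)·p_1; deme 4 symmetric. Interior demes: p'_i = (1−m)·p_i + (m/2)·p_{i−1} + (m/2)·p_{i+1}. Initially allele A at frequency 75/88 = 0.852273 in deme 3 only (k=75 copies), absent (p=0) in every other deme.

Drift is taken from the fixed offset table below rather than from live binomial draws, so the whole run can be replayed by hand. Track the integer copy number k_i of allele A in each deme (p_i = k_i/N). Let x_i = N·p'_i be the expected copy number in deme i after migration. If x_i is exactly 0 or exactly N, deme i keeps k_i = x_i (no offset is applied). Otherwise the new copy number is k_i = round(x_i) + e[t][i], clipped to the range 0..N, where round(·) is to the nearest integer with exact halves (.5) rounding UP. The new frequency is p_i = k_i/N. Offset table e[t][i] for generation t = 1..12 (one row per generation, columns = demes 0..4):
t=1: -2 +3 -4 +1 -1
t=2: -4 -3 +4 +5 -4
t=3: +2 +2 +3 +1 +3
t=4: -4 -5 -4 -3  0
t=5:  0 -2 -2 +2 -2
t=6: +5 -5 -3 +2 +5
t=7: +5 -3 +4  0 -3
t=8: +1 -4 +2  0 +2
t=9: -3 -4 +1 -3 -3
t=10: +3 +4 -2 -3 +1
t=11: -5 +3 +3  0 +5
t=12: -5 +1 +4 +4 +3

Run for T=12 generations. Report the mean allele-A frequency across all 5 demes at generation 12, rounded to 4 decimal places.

t=0: k=[0 0 0 75 0]
t=1: x=[0.0000 0.0000 9.3750 56.2500 9.3750] k=[0 0 5 57 8]
t=2: x=[0.0000 0.6250 10.8750 44.3750 14.1250] k=[0 0 15 49 10]
t=3: x=[0.0000 1.8750 17.3750 39.8750 14.8750] k=[0 4 20 41 18]
t=4: x=[0.5000 5.5000 20.6250 35.5000 20.8750] k=[0 1 17 33 21]
t=5: x=[0.1250 2.8750 17.0000 29.5000 22.5000] k=[0 1 15 32 21]
t=6: x=[0.1250 2.6250 15.3750 28.5000 22.3750] k=[5 0 12 31 27]
t=7: x=[4.3750 2.1250 12.8750 28.1250 27.5000] k=[9 0 17 28 25]
t=8: x=[7.8750 3.2500 16.2500 26.2500 25.3750] k=[9 0 18 26 27]
t=9: x=[7.8750 3.3750 16.7500 25.1250 26.8750] k=[5 0 18 22 24]
t=10: x=[4.3750 2.8750 16.2500 21.7500 23.7500] k=[7 7 14 19 25]
t=11: x=[7.0000 7.8750 13.7500 19.1250 24.2500] k=[2 11 17 19 29]
t=12: x=[3.1250 10.6250 16.5000 20.0000 27.7500] k=[0 12 21 24 31]

0.2000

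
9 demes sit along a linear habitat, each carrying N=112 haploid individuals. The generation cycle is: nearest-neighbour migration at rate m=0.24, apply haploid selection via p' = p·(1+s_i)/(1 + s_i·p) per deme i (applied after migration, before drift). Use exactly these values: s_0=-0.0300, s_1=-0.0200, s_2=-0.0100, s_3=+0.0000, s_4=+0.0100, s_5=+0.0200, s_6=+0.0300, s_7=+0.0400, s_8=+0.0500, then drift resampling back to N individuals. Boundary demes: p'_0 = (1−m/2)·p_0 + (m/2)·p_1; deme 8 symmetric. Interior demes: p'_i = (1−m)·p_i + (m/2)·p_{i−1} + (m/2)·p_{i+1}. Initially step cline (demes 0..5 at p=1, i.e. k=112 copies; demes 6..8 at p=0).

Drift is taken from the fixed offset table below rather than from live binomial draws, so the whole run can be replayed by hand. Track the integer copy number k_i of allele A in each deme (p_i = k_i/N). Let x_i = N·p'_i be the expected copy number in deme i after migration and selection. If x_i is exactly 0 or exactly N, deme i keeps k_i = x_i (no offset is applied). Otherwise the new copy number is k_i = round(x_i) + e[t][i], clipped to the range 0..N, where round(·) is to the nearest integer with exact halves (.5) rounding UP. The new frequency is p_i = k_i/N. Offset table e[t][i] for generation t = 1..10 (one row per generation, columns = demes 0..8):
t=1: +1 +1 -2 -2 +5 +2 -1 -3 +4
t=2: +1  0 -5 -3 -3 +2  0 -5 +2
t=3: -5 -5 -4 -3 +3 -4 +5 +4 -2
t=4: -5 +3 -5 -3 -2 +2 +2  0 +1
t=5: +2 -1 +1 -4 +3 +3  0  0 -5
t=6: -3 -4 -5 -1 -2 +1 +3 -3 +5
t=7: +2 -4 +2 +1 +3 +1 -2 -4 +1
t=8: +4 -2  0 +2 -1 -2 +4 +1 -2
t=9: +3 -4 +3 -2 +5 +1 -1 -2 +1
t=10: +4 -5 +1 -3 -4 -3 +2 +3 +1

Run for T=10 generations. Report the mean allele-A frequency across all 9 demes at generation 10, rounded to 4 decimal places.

t=0: k=[112 112 112 112 112 112 0 0 0]
t=1: x=[112.0000 112.0000 112.0000 112.0000 112.0000 98.7925 13.7935 0.0000 0.0000] k=[112 112 112 112 112 101 13 0 0]
t=2: x=[112.0000 112.0000 112.0000 112.0000 110.6929 92.0863 22.5273 1.6215 0.0000] k=[112 112 112 112 108 94 23 0 0]
t=3: x=[112.0000 112.0000 112.0000 111.5200 106.8491 87.5407 29.3963 2.8676 0.0000] k=[112 112 112 109 110 84 34 7 0]
t=4: x=[112.0000 112.0000 111.6364 109.4800 106.8095 81.5609 37.4936 9.7433 0.8817] k=[112 112 107 106 105 84 39 10 2]
t=5: x=[112.0000 111.3878 107.4362 106.0000 102.6853 81.5609 41.6906 12.9628 3.1039] k=[112 110 108 102 106 85 42 13 0]
t=6: x=[111.7526 109.9599 107.4766 103.2000 103.0820 82.7896 44.4701 15.4346 1.6369] k=[109 106 102 102 101 84 47 12 7]
t=7: x=[108.5393 105.7621 102.3921 101.8800 99.1933 82.0366 48.0492 16.1341 7.9530] k=[111 102 104 103 102 83 46 12 9]
t=8: x=[109.8569 103.1568 103.5619 103.0000 99.9474 81.2834 47.1651 16.2575 9.7871] k=[112 101 104 105 99 79 51 17 8]
t=9: x=[110.6397 102.5059 103.6829 104.1600 97.4465 78.5068 51.1002 20.6525 9.4955] k=[112 99 107 102 102 80 50 19 10]
t=10: x=[110.3924 101.3265 105.3777 102.6000 99.4711 79.4987 50.6990 22.3330 11.5767] k=[112 96 106 100 95 76 53 25 13]

0.6706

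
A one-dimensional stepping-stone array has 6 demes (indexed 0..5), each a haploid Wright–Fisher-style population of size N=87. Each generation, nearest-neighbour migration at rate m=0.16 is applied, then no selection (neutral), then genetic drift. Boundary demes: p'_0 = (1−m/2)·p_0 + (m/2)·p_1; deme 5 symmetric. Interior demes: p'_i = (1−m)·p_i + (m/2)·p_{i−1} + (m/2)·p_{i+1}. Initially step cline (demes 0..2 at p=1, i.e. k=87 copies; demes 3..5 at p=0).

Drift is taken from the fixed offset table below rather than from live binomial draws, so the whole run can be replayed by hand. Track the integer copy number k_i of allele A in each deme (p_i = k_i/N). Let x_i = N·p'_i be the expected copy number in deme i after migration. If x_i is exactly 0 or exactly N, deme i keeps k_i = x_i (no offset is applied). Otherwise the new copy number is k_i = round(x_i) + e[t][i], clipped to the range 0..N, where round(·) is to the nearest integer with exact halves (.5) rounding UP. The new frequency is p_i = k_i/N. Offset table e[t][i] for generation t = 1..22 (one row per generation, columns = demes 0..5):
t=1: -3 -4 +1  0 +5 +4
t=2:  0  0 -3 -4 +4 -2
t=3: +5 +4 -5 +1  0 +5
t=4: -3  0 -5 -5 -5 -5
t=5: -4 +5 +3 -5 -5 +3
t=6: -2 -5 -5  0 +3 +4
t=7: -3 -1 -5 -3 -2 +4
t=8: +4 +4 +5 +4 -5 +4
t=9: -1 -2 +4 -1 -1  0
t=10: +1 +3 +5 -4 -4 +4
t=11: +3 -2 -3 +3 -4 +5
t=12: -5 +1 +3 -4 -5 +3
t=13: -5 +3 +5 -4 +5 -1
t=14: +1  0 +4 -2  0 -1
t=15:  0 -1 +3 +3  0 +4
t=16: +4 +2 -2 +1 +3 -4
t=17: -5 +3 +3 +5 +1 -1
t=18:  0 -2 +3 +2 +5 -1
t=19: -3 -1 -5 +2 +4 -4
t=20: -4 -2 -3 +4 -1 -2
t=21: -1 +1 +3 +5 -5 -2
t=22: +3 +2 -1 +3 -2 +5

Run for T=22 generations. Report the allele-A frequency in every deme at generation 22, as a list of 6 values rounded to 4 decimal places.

t=0: k=[87 87 87 0 0 0]
t=1: x=[87.0000 87.0000 80.0400 6.9600 0.0000 0.0000] k=[87 87 81 7 0 0]
t=2: x=[87.0000 86.5200 75.5600 12.3600 0.5600 0.0000] k=[87 87 73 8 5 0]
t=3: x=[87.0000 85.8800 68.9200 12.9600 4.8400 0.4000] k=[87 87 64 14 5 5]
t=4: x=[87.0000 85.1600 61.8400 17.2800 5.7200 5.0000] k=[87 85 57 12 1 0]
t=5: x=[86.8400 82.9200 55.6400 14.7200 1.8000 0.0800] k=[83 87 59 10 0 3]
t=6: x=[83.3200 84.4400 57.3200 13.1200 1.0400 2.7600] k=[81 79 52 13 4 7]
t=7: x=[80.8400 77.0000 51.0400 15.4000 4.9600 6.7600] k=[78 76 46 12 3 11]
t=8: x=[77.8400 73.7600 45.6800 14.0000 4.3600 10.3600] k=[82 78 51 18 0 14]
t=9: x=[81.6800 76.1600 50.5200 19.2000 2.5600 12.8800] k=[81 74 55 18 2 13]
t=10: x=[80.4400 73.0400 53.5600 19.6800 4.1600 12.1200] k=[81 76 59 16 0 16]
t=11: x=[80.6000 75.0400 56.9200 18.1600 2.5600 14.7200] k=[84 73 54 21 0 20]
t=12: x=[83.1200 72.3600 52.8800 21.9600 3.2800 18.4000] k=[78 73 56 18 0 21]
t=13: x=[77.6000 72.0400 54.3200 19.6000 3.1200 19.3200] k=[73 75 59 16 8 18]
t=14: x=[73.1600 73.5600 56.8400 18.8000 9.4400 17.2000] k=[74 74 61 17 9 16]
t=15: x=[74.0000 72.9600 58.5200 19.8800 10.2000 15.4400] k=[74 72 62 23 10 19]
t=16: x=[73.8400 71.3600 59.6800 25.0800 11.7600 18.2800] k=[78 73 58 26 15 14]
t=17: x=[77.6000 72.2000 56.6400 27.6800 15.8000 14.0800] k=[73 75 60 33 17 13]
t=18: x=[73.1600 73.6400 59.0400 33.8800 17.9600 13.3200] k=[73 72 62 36 23 12]
t=19: x=[72.9200 71.2800 60.7200 37.0400 23.1600 12.8800] k=[70 70 56 39 27 9]
t=20: x=[70.0000 68.8800 55.7600 39.4000 26.5200 10.4400] k=[66 67 53 43 26 8]
t=21: x=[66.0800 65.8000 53.3200 42.4400 25.9200 9.4400] k=[65 67 56 47 21 7]
t=22: x=[65.1600 65.9600 56.1600 45.6400 21.9600 8.1200] k=[68 68 55 49 20 13]

[0.7816, 0.7816, 0.6322, 0.5632, 0.2299, 0.1494]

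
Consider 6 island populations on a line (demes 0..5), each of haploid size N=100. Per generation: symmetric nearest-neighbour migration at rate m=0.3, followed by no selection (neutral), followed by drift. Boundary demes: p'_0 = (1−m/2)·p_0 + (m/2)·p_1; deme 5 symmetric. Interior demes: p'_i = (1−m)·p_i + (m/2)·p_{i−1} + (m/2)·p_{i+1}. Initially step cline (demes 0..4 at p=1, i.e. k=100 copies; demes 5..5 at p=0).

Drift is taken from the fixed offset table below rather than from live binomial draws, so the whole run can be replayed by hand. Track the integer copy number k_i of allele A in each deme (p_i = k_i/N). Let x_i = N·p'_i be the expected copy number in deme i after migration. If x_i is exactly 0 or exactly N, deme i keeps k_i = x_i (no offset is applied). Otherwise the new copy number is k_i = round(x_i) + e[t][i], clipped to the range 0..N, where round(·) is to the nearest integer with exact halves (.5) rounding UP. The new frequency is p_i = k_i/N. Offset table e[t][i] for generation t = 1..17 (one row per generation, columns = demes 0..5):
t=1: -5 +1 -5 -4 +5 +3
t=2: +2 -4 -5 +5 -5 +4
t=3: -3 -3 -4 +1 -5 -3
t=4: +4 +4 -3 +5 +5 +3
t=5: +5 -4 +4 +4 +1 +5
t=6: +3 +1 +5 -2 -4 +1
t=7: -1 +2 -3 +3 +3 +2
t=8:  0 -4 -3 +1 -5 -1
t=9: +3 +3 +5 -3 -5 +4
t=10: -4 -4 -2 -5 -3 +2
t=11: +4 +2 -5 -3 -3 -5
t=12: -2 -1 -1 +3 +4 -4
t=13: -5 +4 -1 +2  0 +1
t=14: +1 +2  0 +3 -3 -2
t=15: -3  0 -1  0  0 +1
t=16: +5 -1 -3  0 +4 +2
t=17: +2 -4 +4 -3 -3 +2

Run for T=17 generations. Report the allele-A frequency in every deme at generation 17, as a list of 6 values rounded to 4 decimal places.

t=0: k=[100 100 100 100 100 0]
t=1: x=[100.0000 100.0000 100.0000 100.0000 85.0000 15.0000] k=[100 100 100 100 90 18]
t=2: x=[100.0000 100.0000 100.0000 98.5000 80.7000 28.8000] k=[100 100 100 100 76 33]
t=3: x=[100.0000 100.0000 100.0000 96.4000 73.1500 39.4500] k=[100 100 100 97 68 36]
t=4: x=[100.0000 100.0000 99.5500 93.1000 67.5500 40.8000] k=[100 100 97 98 73 44]
t=5: x=[100.0000 99.5500 97.6000 94.1000 72.4000 48.3500] k=[100 96 100 98 73 53]
t=6: x=[99.4000 97.2000 99.1000 94.5500 73.7500 56.0000] k=[100 98 100 93 70 57]
t=7: x=[99.7000 98.6000 98.6500 90.6000 71.5000 58.9500] k=[99 100 96 94 75 61]
t=8: x=[99.1500 99.2500 96.3000 91.4500 75.7500 63.1000] k=[99 95 93 92 71 62]
t=9: x=[98.4000 95.3000 93.1500 89.0000 72.8000 63.3500] k=[100 98 98 86 68 67]
t=10: x=[99.7000 98.3000 96.2000 85.1000 70.5500 67.1500] k=[96 94 94 80 68 69]
t=11: x=[95.7000 94.3000 91.9000 80.3000 69.9500 68.8500] k=[100 96 87 77 67 64]
t=12: x=[99.4000 95.2500 86.8500 77.0000 68.0500 64.4500] k=[97 94 86 80 72 60]
t=13: x=[96.5500 93.2500 86.3000 79.7000 71.4000 61.8000] k=[92 97 85 82 71 63]
t=14: x=[92.7500 94.4500 86.3500 80.8000 71.4500 64.2000] k=[94 96 86 84 68 62]
t=15: x=[94.3000 94.2000 87.2000 81.9000 69.5000 62.9000] k=[91 94 86 82 70 64]
t=16: x=[91.4500 92.3500 86.6000 80.8000 70.9000 64.9000] k=[96 91 84 81 75 67]
t=17: x=[95.2500 90.7000 84.6000 80.5500 74.7000 68.2000] k=[97 87 89 78 72 70]

[0.9700, 0.8700, 0.8900, 0.7800, 0.7200, 0.7000]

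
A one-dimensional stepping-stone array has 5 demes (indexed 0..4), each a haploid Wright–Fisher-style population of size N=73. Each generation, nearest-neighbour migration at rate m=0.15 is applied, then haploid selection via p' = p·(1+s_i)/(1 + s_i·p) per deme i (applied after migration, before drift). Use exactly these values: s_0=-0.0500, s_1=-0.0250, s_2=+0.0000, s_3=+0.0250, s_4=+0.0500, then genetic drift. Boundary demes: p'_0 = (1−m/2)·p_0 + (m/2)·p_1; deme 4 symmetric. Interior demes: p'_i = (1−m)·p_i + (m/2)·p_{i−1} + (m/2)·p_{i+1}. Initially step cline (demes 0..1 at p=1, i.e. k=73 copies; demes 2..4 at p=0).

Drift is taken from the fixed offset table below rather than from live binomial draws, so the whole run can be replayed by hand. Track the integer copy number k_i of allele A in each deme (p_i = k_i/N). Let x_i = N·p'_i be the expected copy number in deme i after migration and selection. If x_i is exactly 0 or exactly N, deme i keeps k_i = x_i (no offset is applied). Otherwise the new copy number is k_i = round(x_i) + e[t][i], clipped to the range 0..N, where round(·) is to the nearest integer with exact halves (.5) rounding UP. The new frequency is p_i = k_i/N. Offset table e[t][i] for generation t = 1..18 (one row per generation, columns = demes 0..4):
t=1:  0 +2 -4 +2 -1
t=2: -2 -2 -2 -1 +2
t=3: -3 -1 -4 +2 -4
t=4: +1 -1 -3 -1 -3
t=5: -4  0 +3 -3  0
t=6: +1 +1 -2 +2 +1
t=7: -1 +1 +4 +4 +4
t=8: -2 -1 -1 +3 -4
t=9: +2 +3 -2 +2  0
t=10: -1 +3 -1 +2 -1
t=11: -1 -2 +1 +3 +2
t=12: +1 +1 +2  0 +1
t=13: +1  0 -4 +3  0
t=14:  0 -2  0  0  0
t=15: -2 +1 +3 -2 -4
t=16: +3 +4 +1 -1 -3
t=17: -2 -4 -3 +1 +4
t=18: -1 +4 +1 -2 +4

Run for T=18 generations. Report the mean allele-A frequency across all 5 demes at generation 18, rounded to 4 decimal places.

t=0: k=[73 73 0 0 0]
t=1: x=[73.0000 67.3954 5.4750 0.0000 0.0000] k=[73 69 1 0 0]
t=2: x=[72.6843 64.0022 6.0250 0.0769 0.0000] k=[71 62 4 0 0]
t=3: x=[70.1896 58.0259 8.0500 0.3075 0.0000] k=[67 57 4 2 0]
t=4: x=[65.9291 53.4143 7.8250 2.0486 0.1575] k=[67 52 5 1 0]
t=5: x=[65.5383 49.1957 8.2250 1.2551 0.0787] k=[62 49 11 0 0]
t=6: x=[60.5026 46.7006 13.0250 0.8454 0.0000] k=[62 48 11 3 0]
t=7: x=[60.4250 45.8447 13.1750 3.4554 0.2362] k=[59 47 17 7 4]
t=8: x=[57.4825 45.2156 18.5000 7.6933 4.4234] k=[55 44 18 11 0]
t=9: x=[53.4496 42.4261 19.4250 10.9275 0.8658] k=[55 45 17 13 1]
t=10: x=[53.5264 43.2046 18.8000 12.6563 1.9924] k=[53 46 18 15 1]
t=11: x=[51.7098 43.9835 19.8750 14.4592 2.1495] k=[51 42 21 17 4]
t=12: x=[49.5155 40.6446 22.2750 16.6401 5.2060] k=[51 42 24 17 6]
t=13: x=[49.5155 40.8703 24.8250 17.0202 7.1329] k=[51 41 21 20 7]
t=14: x=[49.4391 39.7923 22.4250 19.4503 8.3283] k=[49 38 22 19 8]
t=15: x=[47.3279 37.1632 22.9750 18.7419 9.2106] k=[45 38 26 17 5]
t=16: x=[43.5788 37.1632 26.2250 17.0962 6.1701] k=[47 41 27 16 3]
t=17: x=[45.6789 39.9426 27.2250 16.1585 4.1624] k=[44 36 24 17 8]
t=18: x=[42.4932 35.2383 24.3750 17.1722 9.0549] k=[41 39 25 15 13]

0.3644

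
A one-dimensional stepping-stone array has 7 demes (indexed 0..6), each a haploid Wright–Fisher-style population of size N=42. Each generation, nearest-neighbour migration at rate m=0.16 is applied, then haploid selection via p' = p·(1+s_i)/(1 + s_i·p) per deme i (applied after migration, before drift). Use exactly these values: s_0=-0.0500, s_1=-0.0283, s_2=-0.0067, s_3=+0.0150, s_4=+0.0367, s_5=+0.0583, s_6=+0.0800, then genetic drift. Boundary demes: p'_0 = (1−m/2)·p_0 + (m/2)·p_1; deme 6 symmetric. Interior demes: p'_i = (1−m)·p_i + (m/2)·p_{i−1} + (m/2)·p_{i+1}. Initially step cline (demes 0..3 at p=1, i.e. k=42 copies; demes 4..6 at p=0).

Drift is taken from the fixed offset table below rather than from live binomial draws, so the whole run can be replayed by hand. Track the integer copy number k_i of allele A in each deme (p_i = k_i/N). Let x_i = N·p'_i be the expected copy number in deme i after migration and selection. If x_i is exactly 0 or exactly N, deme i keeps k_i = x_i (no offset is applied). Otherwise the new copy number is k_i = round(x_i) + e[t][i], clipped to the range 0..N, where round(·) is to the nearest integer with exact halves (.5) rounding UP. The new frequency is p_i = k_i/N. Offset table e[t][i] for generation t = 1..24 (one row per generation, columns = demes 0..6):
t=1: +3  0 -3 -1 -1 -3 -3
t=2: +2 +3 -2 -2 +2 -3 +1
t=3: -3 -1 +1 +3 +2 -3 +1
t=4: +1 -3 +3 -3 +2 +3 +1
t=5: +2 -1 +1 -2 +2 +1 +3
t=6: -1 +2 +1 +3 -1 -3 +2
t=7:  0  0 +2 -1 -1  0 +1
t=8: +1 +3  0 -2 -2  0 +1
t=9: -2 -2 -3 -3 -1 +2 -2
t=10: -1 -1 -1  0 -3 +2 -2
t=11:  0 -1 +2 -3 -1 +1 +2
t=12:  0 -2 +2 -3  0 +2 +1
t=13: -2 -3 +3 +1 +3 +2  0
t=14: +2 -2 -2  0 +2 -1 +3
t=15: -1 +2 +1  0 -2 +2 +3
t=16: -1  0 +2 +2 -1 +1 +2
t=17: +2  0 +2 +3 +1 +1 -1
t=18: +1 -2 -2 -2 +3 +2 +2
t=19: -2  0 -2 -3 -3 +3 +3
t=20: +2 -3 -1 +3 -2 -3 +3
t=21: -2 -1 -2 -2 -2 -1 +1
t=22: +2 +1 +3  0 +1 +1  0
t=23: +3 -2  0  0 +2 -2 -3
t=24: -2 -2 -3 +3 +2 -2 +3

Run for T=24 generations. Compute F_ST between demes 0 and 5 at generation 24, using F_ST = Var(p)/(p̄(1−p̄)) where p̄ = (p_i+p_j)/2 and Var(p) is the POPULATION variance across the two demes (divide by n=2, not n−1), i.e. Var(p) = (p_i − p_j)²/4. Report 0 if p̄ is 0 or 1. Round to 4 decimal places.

0.0694

t=0: k=[42 42 42 42 0 0 0]
t=1: x=[42.0000 42.0000 42.0000 38.6857 3.4731 0.0000 0.0000] k=[42 42 42 38 2 0 0]
t=2: x=[42.0000 42.0000 41.6779 35.5220 4.8731 0.1693 0.0000] k=[42 42 40 34 7 0 0]
t=3: x=[42.0000 41.8354 39.6652 32.4305 8.8491 0.5922 0.0000] k=[42 41 41 35 11 0 0]
t=4: x=[41.9158 41.0538 40.5104 33.6600 12.3519 0.9302 0.0000] k=[42 38 42 31 14 4 0]
t=5: x=[41.6633 38.5502 40.7921 30.6438 14.9047 4.7119 0.3454] k=[42 38 42 29 17 6 3]
t=6: x=[41.6633 38.5502 40.6311 29.2128 17.4465 6.9629 3.4777] k=[41 41 42 32 16 4 5]
t=7: x=[40.9487 41.0538 41.1142 31.6367 16.6811 5.2968 5.2643] k=[41 41 42 31 16 5 6]
t=8: x=[40.9487 41.0538 41.0337 30.8027 16.6811 6.2557 6.3223] k=[42 42 41 29 15 6 7]
t=9: x=[42.0000 41.9177 40.1079 28.9742 15.7532 7.1291 7.3764] k=[42 40 37 26 15 9 5]
t=10: x=[41.8316 39.8625 36.3271 26.1472 15.7532 9.5723 5.6880] k=[41 39 35 26 13 12 4]
t=11: x=[40.7807 38.7551 34.5589 25.8283 14.2979 11.9177 4.9673] k=[41 38 37 23 13 13 7]
t=12: x=[40.6968 38.0587 35.9252 23.4743 14.1360 13.0236 7.9649] k=[41 36 38 20 14 15 9]
t=13: x=[40.5289 36.4226 36.3673 21.1163 14.9047 14.9816 10.0568] k=[39 33 39 22 18 17 10]
t=14: x=[38.3527 33.7717 37.1311 23.1947 18.6128 17.0912 11.1799] k=[40 32 35 23 21 16 14]
t=15: x=[39.2302 32.6734 33.7555 23.9534 21.1384 16.8079 14.8912] k=[38 35 35 24 19 19 18]
t=16: x=[37.5604 35.0756 34.0769 24.6318 19.7767 19.5106 18.8763] k=[37 35 36 27 19 21 21]
t=17: x=[36.6033 35.0756 35.1616 27.2229 20.1776 21.4349 21.8077] k=[39 35 37 30 21 22 21]
t=18: x=[38.5197 35.3203 36.2467 29.9682 22.1776 22.4332 21.8876] k=[40 33 34 28 25 24 24]
t=19: x=[39.3139 33.4461 33.3941 28.3774 25.5223 24.6596 24.7869] k=[37 33 31 25 23 28 28]
t=20: x=[36.4371 32.9580 30.6243 25.4695 23.9320 28.1313 28.7089] k=[38 30 30 28 22 25 32]
t=21: x=[37.1440 30.4005 29.7818 27.8202 23.0953 25.8863 32.0367] k=[35 29 28 26 21 25 33]
t=22: x=[34.1994 29.1453 27.8570 25.9080 22.0977 25.8863 32.9197] k=[36 30 31 26 23 27 33]
t=23: x=[35.2339 30.3195 30.4638 26.3066 23.9320 27.6992 33.0730] k=[38 28 30 26 26 26 30]
t=24: x=[36.9776 28.7005 29.4610 26.4660 26.3554 26.8727 30.3392] k=[35 27 26 29 28 25 33]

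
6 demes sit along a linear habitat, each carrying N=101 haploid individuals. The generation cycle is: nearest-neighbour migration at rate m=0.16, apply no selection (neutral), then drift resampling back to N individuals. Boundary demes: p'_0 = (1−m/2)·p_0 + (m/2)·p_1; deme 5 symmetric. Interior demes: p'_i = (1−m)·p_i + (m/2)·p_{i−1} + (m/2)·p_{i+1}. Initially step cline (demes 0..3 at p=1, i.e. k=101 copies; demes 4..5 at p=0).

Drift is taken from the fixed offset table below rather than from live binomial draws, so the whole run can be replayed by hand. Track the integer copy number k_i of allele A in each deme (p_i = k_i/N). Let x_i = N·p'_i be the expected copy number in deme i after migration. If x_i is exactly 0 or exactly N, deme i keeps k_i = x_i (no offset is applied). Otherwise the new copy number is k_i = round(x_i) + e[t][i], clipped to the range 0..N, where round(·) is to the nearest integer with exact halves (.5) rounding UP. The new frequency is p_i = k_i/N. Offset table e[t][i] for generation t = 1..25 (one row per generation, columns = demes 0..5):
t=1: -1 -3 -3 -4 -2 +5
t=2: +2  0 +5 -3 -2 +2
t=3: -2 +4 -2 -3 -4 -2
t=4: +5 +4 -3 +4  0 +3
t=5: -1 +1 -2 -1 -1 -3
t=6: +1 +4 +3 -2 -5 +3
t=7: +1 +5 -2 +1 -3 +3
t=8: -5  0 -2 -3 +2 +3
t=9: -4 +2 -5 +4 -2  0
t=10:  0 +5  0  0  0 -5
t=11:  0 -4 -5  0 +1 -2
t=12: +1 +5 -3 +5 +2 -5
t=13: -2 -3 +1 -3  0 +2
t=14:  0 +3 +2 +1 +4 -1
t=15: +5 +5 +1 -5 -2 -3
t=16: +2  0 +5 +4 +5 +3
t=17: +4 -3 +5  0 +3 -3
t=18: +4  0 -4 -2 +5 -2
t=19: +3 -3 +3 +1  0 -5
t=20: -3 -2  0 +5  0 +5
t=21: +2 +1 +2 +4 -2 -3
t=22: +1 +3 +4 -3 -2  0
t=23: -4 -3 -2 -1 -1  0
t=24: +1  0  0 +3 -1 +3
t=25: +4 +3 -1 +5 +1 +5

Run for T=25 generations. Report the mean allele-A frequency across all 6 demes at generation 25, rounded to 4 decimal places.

t=0: k=[101 101 101 101 0 0]
t=1: x=[101.0000 101.0000 101.0000 92.9200 8.0800 0.0000] k=[101 101 101 89 6 0]
t=2: x=[101.0000 101.0000 100.0400 83.3200 12.1600 0.4800] k=[101 101 101 80 10 2]
t=3: x=[101.0000 101.0000 99.3200 76.0800 14.9600 2.6400] k=[101 101 97 73 11 1]
t=4: x=[101.0000 100.6800 95.4000 69.9600 15.1600 1.8000] k=[101 101 92 74 15 5]
t=5: x=[101.0000 100.2800 91.2800 70.7200 18.9200 5.8000] k=[101 101 89 70 18 3]
t=6: x=[101.0000 100.0400 88.4400 67.3600 20.9600 4.2000] k=[101 101 91 65 16 7]
t=7: x=[101.0000 100.2000 89.7200 63.1600 19.2000 7.7200] k=[101 101 88 64 16 11]
t=8: x=[101.0000 99.9600 87.1200 62.0800 19.4400 11.4000] k=[101 100 85 59 21 14]
t=9: x=[100.9200 98.8800 84.1200 58.0400 23.4800 14.5600] k=[97 101 79 62 21 15]
t=10: x=[97.3200 98.9200 79.4000 60.0800 23.8000 15.4800] k=[97 101 79 60 24 10]
t=11: x=[97.3200 98.9200 79.2400 58.6400 25.7600 11.1200] k=[97 95 74 59 27 9]
t=12: x=[96.8400 93.4800 74.4800 57.6400 28.1200 10.4400] k=[98 98 71 63 30 5]
t=13: x=[98.0000 95.8400 72.5200 61.0000 30.6400 7.0000] k=[96 93 74 58 31 9]
t=14: x=[95.7600 91.7200 74.2400 57.1200 31.4000 10.7600] k=[96 95 76 58 35 10]
t=15: x=[95.9200 93.5600 76.0800 57.6000 34.8400 12.0000] k=[101 99 77 53 33 9]
t=16: x=[100.8400 97.4000 76.8400 53.3200 32.6800 10.9200] k=[101 97 82 57 38 14]
t=17: x=[100.6800 96.1200 81.2000 57.4800 37.6000 15.9200] k=[101 93 86 57 41 13]
t=18: x=[100.3600 93.0800 84.2400 58.0400 40.0400 15.2400] k=[101 93 80 56 45 13]
t=19: x=[100.3600 92.6000 79.1200 57.0400 43.3200 15.5600] k=[101 90 82 58 43 11]
t=20: x=[100.1200 90.2400 80.7200 58.7200 41.6400 13.5600] k=[97 88 81 64 42 19]
t=21: x=[96.2800 88.1600 80.2000 63.6000 41.9200 20.8400] k=[98 89 82 68 40 18]
t=22: x=[97.2800 89.1600 81.4400 66.8800 40.4800 19.7600] k=[98 92 85 64 38 20]
t=23: x=[97.5200 91.9200 83.8800 63.6000 38.6400 21.4400] k=[94 89 82 63 38 21]
t=24: x=[93.6000 88.8400 81.0400 62.5200 38.6400 22.3600] k=[95 89 81 66 38 25]
t=25: x=[94.5200 88.8400 80.4400 64.9600 39.2000 26.0400] k=[99 92 79 70 40 31]

0.6782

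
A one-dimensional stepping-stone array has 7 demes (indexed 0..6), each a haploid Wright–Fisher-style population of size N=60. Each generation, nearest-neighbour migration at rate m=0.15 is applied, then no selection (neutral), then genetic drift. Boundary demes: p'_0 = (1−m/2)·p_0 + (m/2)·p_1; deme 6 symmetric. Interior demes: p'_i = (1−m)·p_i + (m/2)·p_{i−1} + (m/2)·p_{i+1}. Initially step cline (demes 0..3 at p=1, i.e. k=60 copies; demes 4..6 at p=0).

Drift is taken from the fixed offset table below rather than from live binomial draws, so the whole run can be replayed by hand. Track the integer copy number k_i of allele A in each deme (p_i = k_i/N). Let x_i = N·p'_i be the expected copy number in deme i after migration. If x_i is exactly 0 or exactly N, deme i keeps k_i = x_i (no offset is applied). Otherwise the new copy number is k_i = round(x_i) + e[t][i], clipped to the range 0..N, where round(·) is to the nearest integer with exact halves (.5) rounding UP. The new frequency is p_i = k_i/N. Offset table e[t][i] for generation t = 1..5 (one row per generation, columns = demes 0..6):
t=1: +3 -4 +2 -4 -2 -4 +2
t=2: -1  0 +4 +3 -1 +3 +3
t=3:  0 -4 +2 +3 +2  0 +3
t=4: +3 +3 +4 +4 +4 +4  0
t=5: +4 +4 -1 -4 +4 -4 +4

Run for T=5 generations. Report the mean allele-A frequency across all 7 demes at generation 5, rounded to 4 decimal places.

t=0: k=[60 60 60 60 0 0 0]
t=1: x=[60.0000 60.0000 60.0000 55.5000 4.5000 0.0000 0.0000] k=[60 60 60 52 3 0 0]
t=2: x=[60.0000 60.0000 59.4000 48.9250 6.4500 0.2250 0.0000] k=[60 60 60 52 5 3 0]
t=3: x=[60.0000 60.0000 59.4000 49.0750 8.3750 2.9250 0.2250] k=[60 60 60 52 10 3 3]
t=4: x=[60.0000 60.0000 59.4000 49.4500 12.6250 3.5250 3.0000] k=[60 60 60 53 17 8 3]
t=5: x=[60.0000 60.0000 59.4750 50.8250 19.0250 8.3000 3.3750] k=[60 60 58 47 23 4 7]

0.6167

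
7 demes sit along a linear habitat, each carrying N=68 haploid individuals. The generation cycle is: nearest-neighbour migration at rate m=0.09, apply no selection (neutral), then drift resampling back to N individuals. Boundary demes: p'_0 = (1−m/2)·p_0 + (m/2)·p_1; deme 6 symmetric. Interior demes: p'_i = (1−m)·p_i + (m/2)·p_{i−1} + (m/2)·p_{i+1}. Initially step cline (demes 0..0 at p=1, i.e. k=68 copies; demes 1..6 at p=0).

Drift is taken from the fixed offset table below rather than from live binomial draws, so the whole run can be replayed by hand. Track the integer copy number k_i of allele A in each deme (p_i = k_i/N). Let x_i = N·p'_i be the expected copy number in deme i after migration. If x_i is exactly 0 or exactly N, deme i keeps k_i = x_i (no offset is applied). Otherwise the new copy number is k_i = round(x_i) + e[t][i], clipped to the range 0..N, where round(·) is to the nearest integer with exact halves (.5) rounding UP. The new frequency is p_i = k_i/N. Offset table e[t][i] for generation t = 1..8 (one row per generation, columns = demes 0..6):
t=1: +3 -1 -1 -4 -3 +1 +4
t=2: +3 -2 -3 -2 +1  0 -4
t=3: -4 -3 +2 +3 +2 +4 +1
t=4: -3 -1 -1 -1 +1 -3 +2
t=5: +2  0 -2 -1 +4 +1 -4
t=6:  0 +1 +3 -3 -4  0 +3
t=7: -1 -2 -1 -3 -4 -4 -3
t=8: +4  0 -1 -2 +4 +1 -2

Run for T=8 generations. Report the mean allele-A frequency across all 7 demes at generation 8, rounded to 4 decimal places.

t=0: k=[68 0 0 0 0 0 0]
t=1: x=[64.9400 3.0600 0.0000 0.0000 0.0000 0.0000 0.0000] k=[68 2 0 0 0 0 0]
t=2: x=[65.0300 4.8800 0.0900 0.0000 0.0000 0.0000 0.0000] k=[68 3 0 0 0 0 0]
t=3: x=[65.0750 5.7900 0.1350 0.0000 0.0000 0.0000 0.0000] k=[61 3 2 0 0 0 0]
t=4: x=[58.3900 5.5650 1.9550 0.0900 0.0000 0.0000 0.0000] k=[55 5 1 0 0 0 0]
t=5: x=[52.7500 7.0700 1.1350 0.0450 0.0000 0.0000 0.0000] k=[55 7 0 0 0 0 0]
t=6: x=[52.8400 8.8450 0.3150 0.0000 0.0000 0.0000 0.0000] k=[53 10 3 0 0 0 0]
t=7: x=[51.0650 11.6200 3.1800 0.1350 0.0000 0.0000 0.0000] k=[50 10 2 0 0 0 0]
t=8: x=[48.2000 11.4400 2.2700 0.0900 0.0000 0.0000 0.0000] k=[52 11 1 0 0 0 0]

0.1345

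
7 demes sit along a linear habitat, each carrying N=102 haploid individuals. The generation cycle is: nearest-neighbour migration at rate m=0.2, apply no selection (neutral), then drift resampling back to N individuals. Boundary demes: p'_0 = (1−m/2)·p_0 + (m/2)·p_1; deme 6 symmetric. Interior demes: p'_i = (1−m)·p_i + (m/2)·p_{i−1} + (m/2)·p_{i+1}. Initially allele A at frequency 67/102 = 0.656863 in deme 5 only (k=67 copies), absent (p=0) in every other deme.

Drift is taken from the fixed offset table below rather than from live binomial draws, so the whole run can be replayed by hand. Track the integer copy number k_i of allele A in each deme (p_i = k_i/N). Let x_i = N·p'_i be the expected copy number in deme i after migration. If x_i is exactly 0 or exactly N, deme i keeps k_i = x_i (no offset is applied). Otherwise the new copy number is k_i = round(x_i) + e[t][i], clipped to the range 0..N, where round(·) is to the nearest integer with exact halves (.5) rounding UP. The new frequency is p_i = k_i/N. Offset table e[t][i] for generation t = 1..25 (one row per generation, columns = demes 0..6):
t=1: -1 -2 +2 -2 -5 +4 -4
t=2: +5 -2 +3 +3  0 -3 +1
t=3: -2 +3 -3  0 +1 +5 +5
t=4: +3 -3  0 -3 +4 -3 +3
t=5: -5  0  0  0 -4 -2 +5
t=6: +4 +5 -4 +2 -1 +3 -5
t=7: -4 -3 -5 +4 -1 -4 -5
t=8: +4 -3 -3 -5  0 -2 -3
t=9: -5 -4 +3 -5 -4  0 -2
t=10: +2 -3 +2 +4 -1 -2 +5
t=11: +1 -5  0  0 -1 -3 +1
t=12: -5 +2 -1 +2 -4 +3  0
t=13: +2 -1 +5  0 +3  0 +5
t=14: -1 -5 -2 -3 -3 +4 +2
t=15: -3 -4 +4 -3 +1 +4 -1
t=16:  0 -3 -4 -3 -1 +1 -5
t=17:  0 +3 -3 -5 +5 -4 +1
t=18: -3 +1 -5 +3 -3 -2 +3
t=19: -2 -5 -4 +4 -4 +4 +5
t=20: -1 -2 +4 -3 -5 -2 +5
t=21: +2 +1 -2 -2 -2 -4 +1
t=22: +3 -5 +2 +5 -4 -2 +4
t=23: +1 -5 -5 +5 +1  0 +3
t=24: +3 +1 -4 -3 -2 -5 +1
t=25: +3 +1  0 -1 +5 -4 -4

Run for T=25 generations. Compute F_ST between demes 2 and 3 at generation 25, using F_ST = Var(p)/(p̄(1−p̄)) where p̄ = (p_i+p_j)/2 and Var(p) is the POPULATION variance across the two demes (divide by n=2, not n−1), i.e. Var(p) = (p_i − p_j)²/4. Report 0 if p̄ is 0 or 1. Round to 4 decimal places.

t=0: k=[0 0 0 0 0 67 0]
t=1: x=[0.0000 0.0000 0.0000 0.0000 6.7000 53.6000 6.7000] k=[0 0 0 0 2 58 3]
t=2: x=[0.0000 0.0000 0.0000 0.2000 7.4000 46.9000 8.5000] k=[0 0 0 3 7 44 10]
t=3: x=[0.0000 0.0000 0.3000 3.1000 10.3000 36.9000 13.4000] k=[0 0 0 3 11 42 18]
t=4: x=[0.0000 0.0000 0.3000 3.5000 13.3000 36.5000 20.4000] k=[0 0 0 1 17 34 23]
t=5: x=[0.0000 0.0000 0.1000 2.5000 17.1000 31.2000 24.1000] k=[0 0 0 3 13 29 29]
t=6: x=[0.0000 0.0000 0.3000 3.7000 13.6000 27.4000 29.0000] k=[0 0 0 6 13 30 24]
t=7: x=[0.0000 0.0000 0.6000 6.1000 14.0000 27.7000 24.6000] k=[0 0 0 10 13 24 20]
t=8: x=[0.0000 0.0000 1.0000 9.3000 13.8000 22.5000 20.4000] k=[0 0 0 4 14 21 17]
t=9: x=[0.0000 0.0000 0.4000 4.6000 13.7000 19.9000 17.4000] k=[0 0 3 0 10 20 15]
t=10: x=[0.0000 0.3000 2.4000 1.3000 10.0000 18.5000 15.5000] k=[0 0 4 5 9 17 21]
t=11: x=[0.0000 0.4000 3.7000 5.3000 9.4000 16.6000 20.6000] k=[0 0 4 5 8 14 22]
t=12: x=[0.0000 0.4000 3.7000 5.2000 8.3000 14.2000 21.2000] k=[0 2 3 7 4 17 21]
t=13: x=[0.2000 1.9000 3.3000 6.3000 5.6000 16.1000 20.6000] k=[2 1 8 6 9 16 26]
t=14: x=[1.9000 1.8000 7.1000 6.5000 9.4000 16.3000 25.0000] k=[1 0 5 4 6 20 27]
t=15: x=[0.9000 0.6000 4.4000 4.3000 7.2000 19.3000 26.3000] k=[0 0 8 1 8 23 25]
t=16: x=[0.0000 0.8000 6.5000 2.4000 8.8000 21.7000 24.8000] k=[0 0 3 0 8 23 20]
t=17: x=[0.0000 0.3000 2.4000 1.1000 8.7000 21.2000 20.3000] k=[0 3 0 0 14 17 21]
t=18: x=[0.3000 2.4000 0.3000 1.4000 12.9000 17.1000 20.6000] k=[0 3 0 4 10 15 24]
t=19: x=[0.3000 2.4000 0.7000 4.2000 9.9000 15.4000 23.1000] k=[0 0 0 8 6 19 28]
t=20: x=[0.0000 0.0000 0.8000 7.0000 7.5000 18.6000 27.1000] k=[0 0 5 4 3 17 32]
t=21: x=[0.0000 0.5000 4.4000 4.0000 4.5000 17.1000 30.5000] k=[0 2 2 2 3 13 32]
t=22: x=[0.2000 1.8000 2.0000 2.1000 3.9000 13.9000 30.1000] k=[3 0 4 7 0 12 34]
t=23: x=[2.7000 0.7000 3.9000 6.0000 1.9000 13.0000 31.8000] k=[4 0 0 11 3 13 35]
t=24: x=[3.6000 0.4000 1.1000 9.1000 4.8000 14.2000 32.8000] k=[7 1 0 6 3 9 34]
t=25: x=[6.4000 1.5000 0.7000 5.1000 3.9000 10.9000 31.5000] k=[9 3 1 4 9 7 28]

0.0090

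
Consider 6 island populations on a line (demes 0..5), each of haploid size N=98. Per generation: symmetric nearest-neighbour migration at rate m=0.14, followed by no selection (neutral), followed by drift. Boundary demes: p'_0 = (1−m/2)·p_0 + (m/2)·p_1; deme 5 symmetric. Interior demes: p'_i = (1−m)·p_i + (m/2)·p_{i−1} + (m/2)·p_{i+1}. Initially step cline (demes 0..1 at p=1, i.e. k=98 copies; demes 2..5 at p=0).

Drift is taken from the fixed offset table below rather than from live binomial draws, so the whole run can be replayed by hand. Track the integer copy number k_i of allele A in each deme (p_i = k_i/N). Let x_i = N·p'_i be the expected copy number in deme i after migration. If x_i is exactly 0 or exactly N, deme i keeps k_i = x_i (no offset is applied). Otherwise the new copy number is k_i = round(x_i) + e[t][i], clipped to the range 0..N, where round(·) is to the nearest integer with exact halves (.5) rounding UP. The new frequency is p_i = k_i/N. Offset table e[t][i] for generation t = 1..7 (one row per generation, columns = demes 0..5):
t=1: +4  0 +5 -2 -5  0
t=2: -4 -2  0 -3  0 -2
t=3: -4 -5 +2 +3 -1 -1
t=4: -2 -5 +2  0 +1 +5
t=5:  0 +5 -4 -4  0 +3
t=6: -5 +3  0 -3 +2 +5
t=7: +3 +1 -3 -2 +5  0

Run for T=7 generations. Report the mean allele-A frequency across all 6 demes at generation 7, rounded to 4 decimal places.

t=0: k=[98 98 0 0 0 0]
t=1: x=[98.0000 91.1400 6.8600 0.0000 0.0000 0.0000] k=[98 91 12 0 0 0]
t=2: x=[97.5100 85.9600 16.6900 0.8400 0.0000 0.0000] k=[94 84 17 0 0 0]
t=3: x=[93.3000 80.0100 20.5000 1.1900 0.0000 0.0000] k=[89 75 23 4 0 0]
t=4: x=[88.0200 72.3400 25.3100 5.0500 0.2800 0.0000] k=[86 67 27 5 1 0]
t=5: x=[84.6700 65.5300 28.2600 6.2600 1.2100 0.0700] k=[85 71 24 2 1 3]
t=6: x=[84.0200 68.6900 25.7500 3.4700 1.2100 2.8600] k=[79 72 26 0 3 8]
t=7: x=[78.5100 69.2700 27.4000 2.0300 3.1400 7.6500] k=[82 70 24 0 8 8]

0.3265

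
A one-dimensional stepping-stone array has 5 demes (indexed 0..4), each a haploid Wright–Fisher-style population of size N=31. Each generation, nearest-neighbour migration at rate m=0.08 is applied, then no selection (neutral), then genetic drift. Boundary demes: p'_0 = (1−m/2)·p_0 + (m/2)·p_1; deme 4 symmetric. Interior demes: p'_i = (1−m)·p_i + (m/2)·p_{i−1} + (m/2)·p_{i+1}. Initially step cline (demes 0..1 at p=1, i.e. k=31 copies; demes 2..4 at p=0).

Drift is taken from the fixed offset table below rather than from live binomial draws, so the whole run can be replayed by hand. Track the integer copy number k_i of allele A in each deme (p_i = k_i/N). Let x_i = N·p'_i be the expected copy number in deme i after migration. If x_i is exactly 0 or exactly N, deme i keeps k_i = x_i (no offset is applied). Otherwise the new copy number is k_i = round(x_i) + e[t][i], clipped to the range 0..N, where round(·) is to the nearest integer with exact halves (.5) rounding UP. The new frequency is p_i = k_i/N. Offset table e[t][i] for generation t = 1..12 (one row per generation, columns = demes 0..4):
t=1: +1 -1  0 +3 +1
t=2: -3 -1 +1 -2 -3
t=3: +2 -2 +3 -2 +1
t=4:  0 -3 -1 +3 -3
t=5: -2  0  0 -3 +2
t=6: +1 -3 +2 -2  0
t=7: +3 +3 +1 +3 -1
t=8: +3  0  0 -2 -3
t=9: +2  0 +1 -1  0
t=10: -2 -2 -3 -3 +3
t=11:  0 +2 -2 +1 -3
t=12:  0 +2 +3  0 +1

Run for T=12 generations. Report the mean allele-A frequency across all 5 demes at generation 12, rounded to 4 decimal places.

t=0: k=[31 31 0 0 0]
t=1: x=[31.0000 29.7600 1.2400 0.0000 0.0000] k=[31 29 1 0 0]
t=2: x=[30.9200 27.9600 2.0800 0.0400 0.0000] k=[28 27 3 0 0]
t=3: x=[27.9600 26.0800 3.8400 0.1200 0.0000] k=[30 24 7 0 0]
t=4: x=[29.7600 23.5600 7.4000 0.2800 0.0000] k=[30 21 6 3 0]
t=5: x=[29.6400 20.7600 6.4800 3.0000 0.1200] k=[28 21 6 0 2]
t=6: x=[27.7200 20.6800 6.3600 0.3200 1.9200] k=[29 18 8 0 2]
t=7: x=[28.5600 18.0400 8.0800 0.4000 1.9200] k=[31 21 9 3 1]
t=8: x=[30.6000 20.9200 9.2400 3.1600 1.0800] k=[31 21 9 1 0]
t=9: x=[30.6000 20.9200 9.1600 1.2800 0.0400] k=[31 21 10 0 0]
t=10: x=[30.6000 20.9600 10.0400 0.4000 0.0000] k=[29 19 7 0 0]
t=11: x=[28.6000 18.9200 7.2000 0.2800 0.0000] k=[29 21 5 1 0]
t=12: x=[28.6800 20.6800 5.4800 1.1200 0.0400] k=[29 23 8 1 1]

0.4000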